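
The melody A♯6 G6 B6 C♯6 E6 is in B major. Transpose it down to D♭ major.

B major to D♭ major down is an augmented sixth, so every note moves down by that interval.
A#6 -> C6
G6 -> Bbb5
B6 -> Db6
C#6 -> Eb5
E6 -> Gb5

C6 Bbb5 Db6 Eb5 Gb5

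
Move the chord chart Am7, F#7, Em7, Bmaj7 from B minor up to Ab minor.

Gbm7 Eb7 Dbm7 Abmaj7

B minor up to Ab minor is a diminished seventh; each chord root moves by that interval while the quality stays the same.
Am7: root A up a diminished seventh → Gb, giving Gbm7.
F#7: root F# up a diminished seventh → Eb, giving Eb7.
Em7: root E up a diminished seventh → Db, giving Dbm7.
Bmaj7: root B up a diminished seventh → Ab, giving Abmaj7.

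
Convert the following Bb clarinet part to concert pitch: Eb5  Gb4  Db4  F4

Db5 Fb4 Cb4 Eb4

The Bb clarinet sounds a major second below written, so transpose each written note down a major second.
Eb5 -> Db5
Gb4 -> Fb4
Db4 -> Cb4
F4 -> Eb4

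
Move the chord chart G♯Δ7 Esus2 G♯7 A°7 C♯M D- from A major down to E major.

D#Δ7 Bsus2 D#7 E°7 G#M A-

A major down to E major is a perfect fourth; each chord root moves by that interval while the quality stays the same.
G♯Δ7: root G♯ down a perfect fourth → D#, giving D#Δ7.
Esus2: root E down a perfect fourth → B, giving Bsus2.
G♯7: root G♯ down a perfect fourth → D#, giving D#7.
A°7: root A down a perfect fourth → E, giving E°7.
C♯M: root C♯ down a perfect fourth → G#, giving G#M.
D-: root D down a perfect fourth → A, giving A-.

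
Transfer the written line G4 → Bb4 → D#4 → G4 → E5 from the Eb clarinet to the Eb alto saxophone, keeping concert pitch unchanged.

First find concert pitch: the Eb clarinet sounds a minor third above written, so G4 Bb4 D#4 G4 E5 sounds Bb4 Db5 F#4 Bb4 G5.
Then write for Eb alto saxophone: it sounds a major sixth below written, so the part must be a major sixth above concert.
Bb4 → G5
Db5 → Bb5
F#4 → D#5
Bb4 → G5
G5 → E6

G5 Bb5 D#5 G5 E6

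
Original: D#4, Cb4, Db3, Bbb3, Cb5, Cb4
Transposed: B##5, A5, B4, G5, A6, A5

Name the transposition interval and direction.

up an augmented thirteenth

Take the first pair: D#4 → B##5. D to B spans 13 letter names, so the interval is some kind of thirteenth.
D#4 to B##5 is 22 semitones, which makes it an augmented thirteenth; the second version is higher, so the direction is up.
Checking another pair — Cb4 → A5 — gives the same interval.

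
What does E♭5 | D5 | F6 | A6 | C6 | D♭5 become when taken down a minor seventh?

Eb5 to F4
D5 to E4
F6 to G5
A6 to B5
C6 to D5
Db5 to Eb4

F4 E4 G5 B5 D5 Eb4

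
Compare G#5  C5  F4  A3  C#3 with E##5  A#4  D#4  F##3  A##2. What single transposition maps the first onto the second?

down a diminished third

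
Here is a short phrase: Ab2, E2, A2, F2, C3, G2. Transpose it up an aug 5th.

E3 B#2 E#3 C#3 G#3 D#3

Ab2 gives E3
E2 gives B#2
A2 gives E#3
F2 gives C#3
C3 gives G#3
G2 gives D#3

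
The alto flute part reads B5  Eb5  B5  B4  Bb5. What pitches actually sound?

F#5 Bb4 F#5 F#4 F5

Written C4 on the alto flute sounds as G3, a perfect fourth lower; apply that shift to every note.
B5 gives F#5
Eb5 gives Bb4
B5 gives F#5
B4 gives F#4
Bb5 gives F5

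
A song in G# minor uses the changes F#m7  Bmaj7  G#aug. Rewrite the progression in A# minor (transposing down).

G# minor down to A# minor is a minor seventh; each chord root moves by that interval while the quality stays the same.
F#m7: root F# down a minor seventh → G#, giving G#m7.
Bmaj7: root B down a minor seventh → C#, giving C#maj7.
G#aug: root G# down a minor seventh → A#, giving A#aug.

G#m7 C#maj7 A#aug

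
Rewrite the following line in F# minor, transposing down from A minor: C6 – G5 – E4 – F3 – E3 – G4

From A down to F# is a minor third; apply that to each pitch.
C6 becomes A5
G5 becomes E5
E4 becomes C#4
F3 becomes D3
E3 becomes C#3
G4 becomes E4

A5 E5 C#4 D3 C#3 E4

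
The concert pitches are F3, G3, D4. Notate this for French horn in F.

Written C4 sounds as F3 on the French horn in F, so concert pitches are written a perfect fifth up.
F3 becomes C4
G3 becomes D4
D4 becomes A4

C4 D4 A4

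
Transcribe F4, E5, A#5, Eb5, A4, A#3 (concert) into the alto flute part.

Bb4 A5 D#6 Ab5 D5 D#4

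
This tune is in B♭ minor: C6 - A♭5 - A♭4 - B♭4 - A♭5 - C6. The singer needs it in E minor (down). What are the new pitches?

F#5 D5 D4 E4 D5 F#5

From B♭ down to E is a diminished fifth; apply that to each pitch.
C6 to F#5
Ab5 to D5
Ab4 to D4
Bb4 to E4
Ab5 to D5
C6 to F#5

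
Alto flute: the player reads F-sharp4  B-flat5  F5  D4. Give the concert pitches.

The alto flute sounds a perfect fourth below written, so transpose each written note down a perfect fourth.
F#4 becomes C#4
Bb5 becomes F5
F5 becomes C5
D4 becomes A3

C#4 F5 C5 A3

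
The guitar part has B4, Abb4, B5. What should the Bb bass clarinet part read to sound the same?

C#5 Bbb4 C#6

First find concert pitch: the guitar sounds a perfect octave below written, so B4 Abb4 B5 sounds B3 Abb3 B4.
Then write for Bb bass clarinet: it sounds a major ninth below written, so the part must be a major ninth above concert.
B3 → C#5
Abb3 → Bbb4
B4 → C#6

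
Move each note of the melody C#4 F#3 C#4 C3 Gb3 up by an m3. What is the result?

E4 A3 E4 Eb3 Bbb3

C#4 becomes E4
F#3 becomes A3
C#4 becomes E4
C3 becomes Eb3
Gb3 becomes Bbb3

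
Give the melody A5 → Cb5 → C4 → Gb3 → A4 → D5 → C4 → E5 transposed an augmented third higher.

A5 to C##6
Cb5 to E5
C4 to E#4
Gb3 to B3
A4 to C##5
D5 to F##5
C4 to E#4
E5 to G##5

C##6 E5 E#4 B3 C##5 F##5 E#4 G##5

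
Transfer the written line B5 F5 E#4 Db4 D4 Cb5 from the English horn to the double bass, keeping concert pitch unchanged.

E6 Bb5 A#4 Gb4 G4 Fb5

First find concert pitch: the English horn sounds a perfect fifth below written, so B5 F5 E#4 Db4 D4 Cb5 sounds E5 Bb4 A#3 Gb3 G3 Fb4.
Then write for double bass: it sounds a perfect octave below written, so the part must be a perfect octave above concert.
E5 → E6
Bb4 → Bb5
A#3 → A#4
Gb3 → Gb4
G3 → G4
Fb4 → Fb5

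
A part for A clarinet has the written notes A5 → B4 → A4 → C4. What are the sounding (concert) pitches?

The A clarinet sounds a minor third below written, so transpose each written note down a minor third.
A5 gives F#5
B4 gives G#4
A4 gives F#4
C4 gives A3

F#5 G#4 F#4 A3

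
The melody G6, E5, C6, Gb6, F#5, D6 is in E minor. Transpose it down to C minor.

E minor to C minor down is a major third, so every note moves down by that interval.
G6 becomes Eb6
E5 becomes C5
C6 becomes Ab5
Gb6 becomes Ebb6
F#5 becomes D5
D6 becomes Bb5

Eb6 C5 Ab5 Ebb6 D5 Bb5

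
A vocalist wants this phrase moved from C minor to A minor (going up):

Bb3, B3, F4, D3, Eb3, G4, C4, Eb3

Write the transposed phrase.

From C up to A is a major sixth; apply that to each pitch.
Bb3 -> G4
B3 -> G#4
F4 -> D5
D3 -> B3
Eb3 -> C4
G4 -> E5
C4 -> A4
Eb3 -> C4

G4 G#4 D5 B3 C4 E5 A4 C4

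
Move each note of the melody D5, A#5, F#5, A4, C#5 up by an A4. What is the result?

G#5 D##6 B#5 D#5 F##5

An augmented fourth up from D5 gives G#5.
A#5 up an augmented fourth is D##6.
F#5: a fourth up reaches B, and 6 semitones makes it B#5.
A4 up an augmented fourth is D#5.
An augmented fourth up from C#5 gives F##5.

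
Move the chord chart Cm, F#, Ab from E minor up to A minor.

E minor up to A minor is a perfect fourth; each chord root moves by that interval while the quality stays the same.
Cm: root C up a perfect fourth → F, giving Fm.
F#: root F# up a perfect fourth → B, giving B.
Ab: root Ab up a perfect fourth → Db, giving Db.

Fm B Db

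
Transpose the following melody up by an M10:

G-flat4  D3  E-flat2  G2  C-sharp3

Bb5 F#4 G3 B3 E#4

Gb4: a tenth up reaches B, and 16 semitones makes it Bb5.
D3 up a major tenth is F#4.
Eb2 up a major tenth is G3.
G2 up a major tenth is B3.
C#3: a tenth up reaches E, and 16 semitones makes it E#4.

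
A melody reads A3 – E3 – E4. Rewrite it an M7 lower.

A major seventh down from A3 gives Bb2.
A major seventh down from E3 gives F2.
E4: a seventh down reaches F, and 11 semitones makes it F3.

Bb2 F2 F3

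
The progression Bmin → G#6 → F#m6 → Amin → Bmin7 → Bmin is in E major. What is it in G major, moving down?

E major down to G major is a major sixth; each chord root moves by that interval while the quality stays the same.
Bmin: root B down a major sixth → D, giving Dmin.
G#6: root G# down a major sixth → B, giving B6.
F#m6: root F# down a major sixth → A, giving Am6.
Amin: root A down a major sixth → C, giving Cmin.
Bmin7: root B down a major sixth → D, giving Dmin7.
Bmin: root B down a major sixth → D, giving Dmin.

Dmin B6 Am6 Cmin Dmin7 Dmin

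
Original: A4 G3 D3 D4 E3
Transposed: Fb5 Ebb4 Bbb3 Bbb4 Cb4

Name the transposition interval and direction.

Take the first pair: A4 → Fb5. A to F spans 6 letter names, so the interval is some kind of sixth.
A4 to Fb5 is 7 semitones, which makes it a diminished sixth; the second version is higher, so the direction is up.
Checking another pair — E3 → Cb4 — gives the same interval.

up a diminished sixth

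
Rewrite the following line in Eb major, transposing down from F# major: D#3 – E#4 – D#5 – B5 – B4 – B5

C3 D4 C5 Ab5 Ab4 Ab5

F# major to Eb major down is an augmented second, so every note moves down by that interval.
D#3 to C3
E#4 to D4
D#5 to C5
B5 to Ab5
B4 to Ab4
B5 to Ab5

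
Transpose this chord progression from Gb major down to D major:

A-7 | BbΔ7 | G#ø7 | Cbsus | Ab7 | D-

E#-7 F#Δ7 D##ø7 Gsus E7 A#-

Gb major down to D major is a diminished fourth; each chord root moves by that interval while the quality stays the same.
A-7: root A down a diminished fourth → E#, giving E#-7.
BbΔ7: root Bb down a diminished fourth → F#, giving F#Δ7.
G#ø7: root G# down a diminished fourth → D##, giving D##ø7.
Cbsus: root Cb down a diminished fourth → G, giving Gsus.
Ab7: root Ab down a diminished fourth → E, giving E7.
D-: root D down a diminished fourth → A#, giving A#-.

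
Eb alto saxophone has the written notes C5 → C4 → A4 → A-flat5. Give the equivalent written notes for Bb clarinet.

F4 F3 D4 Db5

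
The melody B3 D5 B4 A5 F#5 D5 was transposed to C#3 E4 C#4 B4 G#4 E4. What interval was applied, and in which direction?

Take the first pair: B3 → C#3. B to C spans 7 letter names, so the interval is some kind of seventh.
C#3 to B3 is 10 semitones, which makes it a minor seventh; the second version is lower, so the direction is down.
Checking another pair — D5 → E4 — gives the same interval.

down a minor seventh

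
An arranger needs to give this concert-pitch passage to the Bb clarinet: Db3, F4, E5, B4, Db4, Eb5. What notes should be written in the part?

Eb3 G4 F#5 C#5 Eb4 F5

The Bb clarinet sounds a major second below written, so the written part must be a major second above concert — transpose each note up.
Db3 becomes Eb3
F4 becomes G4
E5 becomes F#5
B4 becomes C#5
Db4 becomes Eb4
Eb5 becomes F5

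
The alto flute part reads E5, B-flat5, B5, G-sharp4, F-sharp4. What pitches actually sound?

Written C4 on the alto flute sounds as G3, a perfect fourth lower; apply that shift to every note.
E5 -> B4
Bb5 -> F5
B5 -> F#5
G#4 -> D#4
F#4 -> C#4

B4 F5 F#5 D#4 C#4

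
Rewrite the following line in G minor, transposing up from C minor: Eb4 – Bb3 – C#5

From C up to G is a perfect fifth; apply that to each pitch.
Eb4 becomes Bb4
Bb3 becomes F4
C#5 becomes G#5

Bb4 F4 G#5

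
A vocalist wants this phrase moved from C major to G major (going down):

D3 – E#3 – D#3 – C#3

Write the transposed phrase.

A2 B#2 A#2 G#2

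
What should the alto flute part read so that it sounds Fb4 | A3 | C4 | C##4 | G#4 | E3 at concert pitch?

Bbb4 D4 F4 F##4 C#5 A3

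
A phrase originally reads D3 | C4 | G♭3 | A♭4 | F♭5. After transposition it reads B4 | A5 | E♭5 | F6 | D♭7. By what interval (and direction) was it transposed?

Take the first pair: D3 → B4. D to B spans 13 letter names, so the interval is some kind of thirteenth.
D3 to B4 is 21 semitones, which makes it a major thirteenth; the second version is higher, so the direction is up.
Checking another pair — Fb5 → Db7 — gives the same interval.

up a major thirteenth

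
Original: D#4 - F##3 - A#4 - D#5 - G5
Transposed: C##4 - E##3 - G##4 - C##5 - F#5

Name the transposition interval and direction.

Take the first pair: D#4 → C##4. D to C spans 2 letter names, so the interval is some kind of second.
C##4 to D#4 is 1 semitone, which makes it a minor second; the second version is lower, so the direction is down.
Checking another pair — G5 → F#5 — gives the same interval.

down a minor second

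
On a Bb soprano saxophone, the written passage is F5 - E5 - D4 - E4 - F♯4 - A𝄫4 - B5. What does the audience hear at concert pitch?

Eb5 D5 C4 D4 E4 Gbb4 A5

Written C4 on the Bb soprano saxophone sounds as Bb3, a major second lower; apply that shift to every note.
F5 -> Eb5
E5 -> D5
D4 -> C4
E4 -> D4
F#4 -> E4
Abb4 -> Gbb4
B5 -> A5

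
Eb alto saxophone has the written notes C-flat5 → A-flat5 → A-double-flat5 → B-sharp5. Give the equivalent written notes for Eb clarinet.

Cb4 Ab4 Abb4 B#4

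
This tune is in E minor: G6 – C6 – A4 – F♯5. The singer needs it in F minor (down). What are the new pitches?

Ab5 Db5 Bb3 G4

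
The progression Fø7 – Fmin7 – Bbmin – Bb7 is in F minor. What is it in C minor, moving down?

Cø7 Cmin7 Fmin F7

F minor down to C minor is a perfect fourth; each chord root moves by that interval while the quality stays the same.
Fø7: root F down a perfect fourth → C, giving Cø7.
Fmin7: root F down a perfect fourth → C, giving Cmin7.
Bbmin: root Bb down a perfect fourth → F, giving Fmin.
Bb7: root Bb down a perfect fourth → F, giving F7.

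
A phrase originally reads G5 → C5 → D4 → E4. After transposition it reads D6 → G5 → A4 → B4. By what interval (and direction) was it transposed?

up a perfect fifth

From G5 to D6 is 5 letter names — a fifth of some quality.
G5 to D6 is 7 semitones, which makes it a perfect fifth; the second version is higher, so the direction is up.
Checking another pair — E4 → B4 — gives the same interval.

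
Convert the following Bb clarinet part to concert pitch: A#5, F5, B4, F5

G#5 Eb5 A4 Eb5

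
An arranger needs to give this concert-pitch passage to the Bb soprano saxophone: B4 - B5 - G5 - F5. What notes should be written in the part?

C#5 C#6 A5 G5

Written C4 sounds as Bb3 on the Bb soprano saxophone, so concert pitches are written a major second up.
B4 -> C#5
B5 -> C#6
G5 -> A5
F5 -> G5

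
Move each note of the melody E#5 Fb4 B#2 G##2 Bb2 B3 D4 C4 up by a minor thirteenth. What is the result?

C#7 Dbb6 G#4 E#4 Gb4 G5 Bb5 Ab5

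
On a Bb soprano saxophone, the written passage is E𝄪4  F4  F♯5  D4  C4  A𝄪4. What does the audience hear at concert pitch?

The Bb soprano saxophone sounds a major second below written, so transpose each written note down a major second.
E##4 → D##4
F4 → Eb4
F#5 → E5
D4 → C4
C4 → Bb3
A##4 → G##4

D##4 Eb4 E5 C4 Bb3 G##4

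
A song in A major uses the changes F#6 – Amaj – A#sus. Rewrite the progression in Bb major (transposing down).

A major down to Bb major is a major seventh; each chord root moves by that interval while the quality stays the same.
F#6: root F# down a major seventh → G, giving G6.
Amaj: root A down a major seventh → Bb, giving Bbmaj.
A#sus: root A# down a major seventh → B, giving Bsus.

G6 Bbmaj Bsus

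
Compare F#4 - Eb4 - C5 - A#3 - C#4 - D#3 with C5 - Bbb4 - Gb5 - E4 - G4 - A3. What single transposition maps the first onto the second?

From F#4 to C5 is 5 letter names — a fifth of some quality.
F#4 to C5 is 6 semitones, which makes it a diminished fifth; the second version is higher, so the direction is up.
Checking another pair — D#3 → A3 — gives the same interval.

up a diminished fifth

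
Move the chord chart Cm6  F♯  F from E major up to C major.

E major up to C major is a minor sixth; each chord root moves by that interval while the quality stays the same.
Cm6: root C up a minor sixth → Ab, giving Abm6.
F♯: root F♯ up a minor sixth → D, giving D.
F: root F up a minor sixth → Db, giving Db.

Abm6 D Db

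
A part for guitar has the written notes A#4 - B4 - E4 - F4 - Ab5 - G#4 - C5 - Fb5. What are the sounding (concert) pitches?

Written C4 on the guitar sounds as C3, a perfect octave lower; apply that shift to every note.
A#4 becomes A#3
B4 becomes B3
E4 becomes E3
F4 becomes F3
Ab5 becomes Ab4
G#4 becomes G#3
C5 becomes C4
Fb5 becomes Fb4

A#3 B3 E3 F3 Ab4 G#3 C4 Fb4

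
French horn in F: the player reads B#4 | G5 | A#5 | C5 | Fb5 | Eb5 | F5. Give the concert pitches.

Written C4 on the French horn in F sounds as F3, a perfect fifth lower; apply that shift to every note.
B#4 → E#4
G5 → C5
A#5 → D#5
C5 → F4
Fb5 → Bbb4
Eb5 → Ab4
F5 → Bb4

E#4 C5 D#5 F4 Bbb4 Ab4 Bb4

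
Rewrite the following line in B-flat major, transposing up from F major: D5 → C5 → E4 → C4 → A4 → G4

G5 F5 A4 F4 D5 C5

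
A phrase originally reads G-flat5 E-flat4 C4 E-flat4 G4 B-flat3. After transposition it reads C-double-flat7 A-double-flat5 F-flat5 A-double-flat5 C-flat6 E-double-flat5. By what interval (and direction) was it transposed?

From Gb5 to Cbb7 is 11 letter names — an eleventh of some quality.
Gb5 to Cbb7 is 16 semitones, which makes it a diminished eleventh; the second version is higher, so the direction is up.
Checking another pair — Bb3 → Ebb5 — gives the same interval.

up a diminished eleventh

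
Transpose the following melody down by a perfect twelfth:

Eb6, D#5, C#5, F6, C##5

Ab4 G#3 F#3 Bb4 F##3

Eb6 -> Ab4
D#5 -> G#3
C#5 -> F#3
F6 -> Bb4
C##5 -> F##3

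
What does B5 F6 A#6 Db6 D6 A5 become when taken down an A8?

Bb4 Fb5 A5 Dbb5 Db5 Ab4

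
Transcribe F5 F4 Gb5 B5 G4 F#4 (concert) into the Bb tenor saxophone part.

G6 G5 Ab6 C#7 A5 G#5

The Bb tenor saxophone sounds a major ninth below written, so the written part must be a major ninth above concert — transpose each note up.
F5 becomes G6
F4 becomes G5
Gb5 becomes Ab6
B5 becomes C#7
G4 becomes A5
F#4 becomes G#5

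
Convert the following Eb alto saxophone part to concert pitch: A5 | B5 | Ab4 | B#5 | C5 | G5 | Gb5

The Eb alto saxophone sounds a major sixth below written, so transpose each written note down a major sixth.
A5 to C5
B5 to D5
Ab4 to Cb4
B#5 to D#5
C5 to Eb4
G5 to Bb4
Gb5 to Bbb4

C5 D5 Cb4 D#5 Eb4 Bb4 Bbb4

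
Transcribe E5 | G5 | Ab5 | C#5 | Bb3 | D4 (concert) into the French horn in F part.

B5 D6 Eb6 G#5 F4 A4

The French horn in F sounds a perfect fifth below written, so the written part must be a perfect fifth above concert — transpose each note up.
E5 becomes B5
G5 becomes D6
Ab5 becomes Eb6
C#5 becomes G#5
Bb3 becomes F4
D4 becomes A4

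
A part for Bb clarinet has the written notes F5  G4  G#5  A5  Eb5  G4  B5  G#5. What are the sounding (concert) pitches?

Eb5 F4 F#5 G5 Db5 F4 A5 F#5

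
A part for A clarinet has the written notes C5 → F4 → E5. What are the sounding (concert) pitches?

A4 D4 C#5

The A clarinet sounds a minor third below written, so transpose each written note down a minor third.
C5 becomes A4
F4 becomes D4
E5 becomes C#5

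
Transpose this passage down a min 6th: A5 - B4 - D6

C#5 D#4 F#5

A5 → C#5
B4 → D#4
D6 → F#5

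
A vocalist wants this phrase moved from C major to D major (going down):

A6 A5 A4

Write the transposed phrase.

From C down to D is a minor seventh; apply that to each pitch.
A6 becomes B5
A5 becomes B4
A4 becomes B3

B5 B4 B3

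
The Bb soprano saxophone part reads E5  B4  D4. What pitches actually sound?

The Bb soprano saxophone sounds a major second below written, so transpose each written note down a major second.
E5 → D5
B4 → A4
D4 → C4

D5 A4 C4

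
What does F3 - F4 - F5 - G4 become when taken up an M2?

G3 G4 G5 A4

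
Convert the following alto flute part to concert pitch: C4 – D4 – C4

G3 A3 G3

The alto flute sounds a perfect fourth below written, so transpose each written note down a perfect fourth.
C4 -> G3
D4 -> A3
C4 -> G3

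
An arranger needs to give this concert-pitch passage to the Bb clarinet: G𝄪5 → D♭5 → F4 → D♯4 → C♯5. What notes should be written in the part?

A##5 Eb5 G4 E#4 D#5

Written C4 sounds as Bb3 on the Bb clarinet, so concert pitches are written a major second up.
G##5 gives A##5
Db5 gives Eb5
F4 gives G4
D#4 gives E#4
C#5 gives D#5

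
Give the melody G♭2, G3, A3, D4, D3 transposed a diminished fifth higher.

Dbb3 Db4 Eb4 Ab4 Ab3

Gb2: a fifth up reaches D, and 6 semitones makes it Dbb3.
G3: a fifth up reaches D, and 6 semitones makes it Db4.
A3: a fifth up reaches E, and 6 semitones makes it Eb4.
A diminished fifth up from D4 gives Ab4.
D3: a fifth up reaches A, and 6 semitones makes it Ab3.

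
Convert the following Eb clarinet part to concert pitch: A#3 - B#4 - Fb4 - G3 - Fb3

C#4 D#5 Abb4 Bb3 Abb3

Written C4 on the Eb clarinet sounds as Eb4, a minor third higher; apply that shift to every note.
A#3 to C#4
B#4 to D#5
Fb4 to Abb4
G3 to Bb3
Fb3 to Abb3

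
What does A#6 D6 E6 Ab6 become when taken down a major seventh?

B5 Eb5 F5 Bbb5

A#6 -> B5
D6 -> Eb5
E6 -> F5
Ab6 -> Bbb5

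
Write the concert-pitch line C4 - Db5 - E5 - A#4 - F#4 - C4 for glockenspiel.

C2 Db3 E3 A#2 F#2 C2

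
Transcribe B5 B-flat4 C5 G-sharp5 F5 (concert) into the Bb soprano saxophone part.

C#6 C5 D5 A#5 G5

The Bb soprano saxophone sounds a major second below written, so the written part must be a major second above concert — transpose each note up.
B5 gives C#6
Bb4 gives C5
C5 gives D5
G#5 gives A#5
F5 gives G5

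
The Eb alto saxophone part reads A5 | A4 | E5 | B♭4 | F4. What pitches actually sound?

C5 C4 G4 Db4 Ab3

The Eb alto saxophone sounds a major sixth below written, so transpose each written note down a major sixth.
A5 -> C5
A4 -> C4
E5 -> G4
Bb4 -> Db4
F4 -> Ab3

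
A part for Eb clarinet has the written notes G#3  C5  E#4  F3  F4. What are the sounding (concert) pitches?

B3 Eb5 G#4 Ab3 Ab4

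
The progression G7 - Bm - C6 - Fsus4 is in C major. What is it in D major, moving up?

A7 C#m D6 Gsus4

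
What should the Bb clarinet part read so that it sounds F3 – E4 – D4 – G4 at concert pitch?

The Bb clarinet sounds a major second below written, so the written part must be a major second above concert — transpose each note up.
F3 to G3
E4 to F#4
D4 to E4
G4 to A4

G3 F#4 E4 A4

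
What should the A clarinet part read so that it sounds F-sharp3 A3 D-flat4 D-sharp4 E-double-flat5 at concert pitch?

The A clarinet sounds a minor third below written, so the written part must be a minor third above concert — transpose each note up.
F#3 gives A3
A3 gives C4
Db4 gives Fb4
D#4 gives F#4
Ebb5 gives Gbb5

A3 C4 Fb4 F#4 Gbb5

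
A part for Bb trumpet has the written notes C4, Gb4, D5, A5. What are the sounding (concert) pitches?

Bb3 Fb4 C5 G5

Written C4 on the Bb trumpet sounds as Bb3, a major second lower; apply that shift to every note.
C4 gives Bb3
Gb4 gives Fb4
D5 gives C5
A5 gives G5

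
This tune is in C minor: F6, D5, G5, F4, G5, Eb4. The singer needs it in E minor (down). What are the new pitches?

A5 F#4 B4 A3 B4 G3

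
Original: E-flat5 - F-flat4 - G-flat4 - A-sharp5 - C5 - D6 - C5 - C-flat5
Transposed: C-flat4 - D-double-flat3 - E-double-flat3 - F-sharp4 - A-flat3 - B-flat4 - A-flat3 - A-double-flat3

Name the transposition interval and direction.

down a major tenth

From Eb5 to Cb4 is 10 letter names — a tenth of some quality.
Cb4 to Eb5 is 16 semitones, which makes it a major tenth; the second version is lower, so the direction is down.
Checking another pair — Cb5 → Abb3 — gives the same interval.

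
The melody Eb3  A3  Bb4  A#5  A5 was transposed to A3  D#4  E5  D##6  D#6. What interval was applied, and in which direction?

up an augmented fourth

Take the first pair: Eb3 → A3. E to A spans 4 letter names, so the interval is some kind of fourth.
Eb3 to A3 is 6 semitones, which makes it an augmented fourth; the second version is higher, so the direction is up.
Checking another pair — A5 → D#6 — gives the same interval.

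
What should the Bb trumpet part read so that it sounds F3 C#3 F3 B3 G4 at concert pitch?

The Bb trumpet sounds a major second below written, so the written part must be a major second above concert — transpose each note up.
F3 gives G3
C#3 gives D#3
F3 gives G3
B3 gives C#4
G4 gives A4

G3 D#3 G3 C#4 A4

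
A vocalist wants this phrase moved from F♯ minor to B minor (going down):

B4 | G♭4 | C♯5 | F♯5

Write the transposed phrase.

E4 Cb4 F#4 B4

F♯ minor to B minor down is a perfect fifth, so every note moves down by that interval.
B4 → E4
Gb4 → Cb4
C#5 → F#4
F#5 → B4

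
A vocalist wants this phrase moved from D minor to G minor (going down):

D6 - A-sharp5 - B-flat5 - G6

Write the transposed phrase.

G5 D#5 Eb5 C6

D minor to G minor down is a perfect fifth, so every note moves down by that interval.
D6 → G5
A#5 → D#5
Bb5 → Eb5
G6 → C6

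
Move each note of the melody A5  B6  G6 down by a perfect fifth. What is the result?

A5 down a perfect fifth is D5.
B6: a fifth down reaches E, and 7 semitones makes it E6.
A perfect fifth down from G6 gives C6.

D5 E6 C6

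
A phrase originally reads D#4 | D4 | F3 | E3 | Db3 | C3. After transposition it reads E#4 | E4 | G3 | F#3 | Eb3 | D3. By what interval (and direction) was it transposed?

up a major second

Take the first pair: D#4 → E#4. D to E spans 2 letter names, so the interval is some kind of second.
D#4 to E#4 is 2 semitones, which makes it a major second; the second version is higher, so the direction is up.
Checking another pair — C3 → D3 — gives the same interval.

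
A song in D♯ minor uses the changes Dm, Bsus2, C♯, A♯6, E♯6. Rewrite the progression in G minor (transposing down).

Gbm Ebsus2 F D6 A6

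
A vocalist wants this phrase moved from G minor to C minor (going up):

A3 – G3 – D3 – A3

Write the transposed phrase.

G minor to C minor up is a perfect fourth, so every note moves up by that interval.
A3 becomes D4
G3 becomes C4
D3 becomes G3
A3 becomes D4

D4 C4 G3 D4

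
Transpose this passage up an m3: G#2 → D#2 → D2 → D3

G#2 becomes B2
D#2 becomes F#2
D2 becomes F2
D3 becomes F3

B2 F#2 F2 F3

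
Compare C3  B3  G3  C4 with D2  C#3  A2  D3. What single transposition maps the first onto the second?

down a minor seventh

Take the first pair: C3 → D2. C to D spans 7 letter names, so the interval is some kind of seventh.
D2 to C3 is 10 semitones, which makes it a minor seventh; the second version is lower, so the direction is down.
Checking another pair — C4 → D3 — gives the same interval.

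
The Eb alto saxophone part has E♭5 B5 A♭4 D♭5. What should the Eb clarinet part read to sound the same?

Eb4 B4 Ab3 Db4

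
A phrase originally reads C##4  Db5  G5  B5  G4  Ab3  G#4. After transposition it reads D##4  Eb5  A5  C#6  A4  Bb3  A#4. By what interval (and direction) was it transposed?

up a major second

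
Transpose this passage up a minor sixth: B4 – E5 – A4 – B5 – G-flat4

B4 becomes G5
E5 becomes C6
A4 becomes F5
B5 becomes G6
Gb4 becomes Ebb5

G5 C6 F5 G6 Ebb5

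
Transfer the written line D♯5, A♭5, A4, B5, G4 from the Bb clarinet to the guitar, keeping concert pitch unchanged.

First find concert pitch: the Bb clarinet sounds a major second below written, so D♯5 A♭5 A4 B5 G4 sounds C#5 Gb5 G4 A5 F4.
Then write for guitar: it sounds a perfect octave below written, so the part must be a perfect octave above concert.
C#5 → C#6
Gb5 → Gb6
G4 → G5
A5 → A6
F4 → F5

C#6 Gb6 G5 A6 F5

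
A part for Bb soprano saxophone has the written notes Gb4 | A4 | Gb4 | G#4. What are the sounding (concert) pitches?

Written C4 on the Bb soprano saxophone sounds as Bb3, a major second lower; apply that shift to every note.
Gb4 → Fb4
A4 → G4
Gb4 → Fb4
G#4 → F#4

Fb4 G4 Fb4 F#4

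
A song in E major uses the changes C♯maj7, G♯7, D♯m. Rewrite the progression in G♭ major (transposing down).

Ebmaj7 Bb7 Fm

E major down to G♭ major is an augmented sixth; each chord root moves by that interval while the quality stays the same.
C♯maj7: root C♯ down an augmented sixth → Eb, giving Ebmaj7.
G♯7: root G♯ down an augmented sixth → Bb, giving Bb7.
D♯m: root D♯ down an augmented sixth → F, giving Fm.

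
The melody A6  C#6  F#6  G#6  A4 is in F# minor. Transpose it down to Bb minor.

From F# down to Bb is an augmented fifth; apply that to each pitch.
A6 → Db6
C#6 → F5
F#6 → Bb5
G#6 → C6
A4 → Db4

Db6 F5 Bb5 C6 Db4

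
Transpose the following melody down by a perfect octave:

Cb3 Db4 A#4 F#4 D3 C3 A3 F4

Cb2 Db3 A#3 F#3 D2 C2 A2 F3

A perfect octave down from Cb3 gives Cb2.
Db4: an octave down reaches D, and 12 semitones makes it Db3.
A#4 down a perfect octave is A#3.
F#4 down a perfect octave is F#3.
A perfect octave down from D3 gives D2.
A perfect octave down from C3 gives C2.
A perfect octave down from A3 gives A2.
F4: an octave down reaches F, and 12 semitones makes it F3.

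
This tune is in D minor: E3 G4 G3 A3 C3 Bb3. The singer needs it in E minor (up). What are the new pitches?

F#3 A4 A3 B3 D3 C4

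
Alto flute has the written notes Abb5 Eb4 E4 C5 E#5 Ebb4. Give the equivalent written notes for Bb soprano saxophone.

Fb5 C4 C#4 A4 C##5 Cb4

First find concert pitch: the alto flute sounds a perfect fourth below written, so Abb5 Eb4 E4 C5 E#5 Ebb4 sounds Ebb5 Bb3 B3 G4 B#4 Bbb3.
Then write for Bb soprano saxophone: it sounds a major second below written, so the part must be a major second above concert.
Ebb5 → Fb5
Bb3 → C4
B3 → C#4
G4 → A4
B#4 → C##5
Bbb3 → Cb4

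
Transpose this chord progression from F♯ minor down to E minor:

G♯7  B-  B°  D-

F#7 A- A° C-

F♯ minor down to E minor is a major second; each chord root moves by that interval while the quality stays the same.
G♯7: root G♯ down a major second → F#, giving F#7.
B-: root B down a major second → A, giving A-.
B°: root B down a major second → A, giving A°.
D-: root D down a major second → C, giving C-.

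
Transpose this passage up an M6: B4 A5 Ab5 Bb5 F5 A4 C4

B4 → G#5
A5 → F#6
Ab5 → F6
Bb5 → G6
F5 → D6
A4 → F#5
C4 → A4

G#5 F#6 F6 G6 D6 F#5 A4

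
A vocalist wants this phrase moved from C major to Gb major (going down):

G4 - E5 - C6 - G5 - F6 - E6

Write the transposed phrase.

Db4 Bb4 Gb5 Db5 Cb6 Bb5

C major to Gb major down is an augmented fourth, so every note moves down by that interval.
G4 to Db4
E5 to Bb4
C6 to Gb5
G5 to Db5
F6 to Cb6
E6 to Bb5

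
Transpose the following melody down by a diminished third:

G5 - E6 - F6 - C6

G5 down a diminished third is E#5.
E6: a third down reaches C, and 2 semitones makes it C##6.
F6 down a diminished third is D#6.
A diminished third down from C6 gives A#5.

E#5 C##6 D#6 A#5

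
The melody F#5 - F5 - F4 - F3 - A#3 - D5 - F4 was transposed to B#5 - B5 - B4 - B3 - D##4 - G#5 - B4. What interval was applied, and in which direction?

Take the first pair: F#5 → B#5. F to B spans 4 letter names, so the interval is some kind of fourth.
F#5 to B#5 is 6 semitones, which makes it an augmented fourth; the second version is higher, so the direction is up.
Checking another pair — F4 → B4 — gives the same interval.

up an augmented fourth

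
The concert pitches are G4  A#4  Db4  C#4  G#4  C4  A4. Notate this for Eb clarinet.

The Eb clarinet sounds a minor third above written, so the written part must be a minor third below concert — transpose each note down.
G4 → E4
A#4 → F##4
Db4 → Bb3
C#4 → A#3
G#4 → E#4
C4 → A3
A4 → F#4

E4 F##4 Bb3 A#3 E#4 A3 F#4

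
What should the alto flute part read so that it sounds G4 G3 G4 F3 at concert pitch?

Written C4 sounds as G3 on the alto flute, so concert pitches are written a perfect fourth up.
G4 → C5
G3 → C4
G4 → C5
F3 → Bb3

C5 C4 C5 Bb3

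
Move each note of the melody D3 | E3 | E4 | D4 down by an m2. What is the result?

C#3 D#3 D#4 C#4

D3: a second down reaches C, and 1 semitone makes it C#3.
E3: a second down reaches D, and 1 semitone makes it D#3.
E4: a second down reaches D, and 1 semitone makes it D#4.
D4: a second down reaches C, and 1 semitone makes it C#4.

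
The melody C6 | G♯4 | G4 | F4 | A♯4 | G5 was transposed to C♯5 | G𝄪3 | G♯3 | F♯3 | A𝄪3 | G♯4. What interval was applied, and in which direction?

Take the first pair: C6 → C#5. C to C spans 8 letter names, so the interval is some kind of octave.
C#5 to C6 is 11 semitones, which makes it a diminished octave; the second version is lower, so the direction is down.
Checking another pair — G5 → G#4 — gives the same interval.

down a diminished octave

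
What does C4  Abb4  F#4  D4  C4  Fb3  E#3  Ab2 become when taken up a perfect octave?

C5 Abb5 F#5 D5 C5 Fb4 E#4 Ab3

C4 becomes C5
Abb4 becomes Abb5
F#4 becomes F#5
D4 becomes D5
C4 becomes C5
Fb3 becomes Fb4
E#3 becomes E#4
Ab2 becomes Ab3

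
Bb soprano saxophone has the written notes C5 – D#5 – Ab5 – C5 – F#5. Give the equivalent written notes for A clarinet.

Db5 E5 Bbb5 Db5 G5

First find concert pitch: the Bb soprano saxophone sounds a major second below written, so C5 D#5 Ab5 C5 F#5 sounds Bb4 C#5 Gb5 Bb4 E5.
Then write for A clarinet: it sounds a minor third below written, so the part must be a minor third above concert.
Bb4 → Db5
C#5 → E5
Gb5 → Bbb5
Bb4 → Db5
E5 → G5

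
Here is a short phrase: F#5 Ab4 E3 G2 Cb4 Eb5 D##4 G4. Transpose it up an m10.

A6 Cb6 G4 Bb3 Ebb5 Gb6 F##5 Bb5

A minor tenth up from F#5 gives A6.
Ab4: a tenth up reaches C, and 15 semitones makes it Cb6.
A minor tenth up from E3 gives G4.
G2: a tenth up reaches B, and 15 semitones makes it Bb3.
Cb4 up a minor tenth is Ebb5.
Eb5: a tenth up reaches G, and 15 semitones makes it Gb6.
D##4: a tenth up reaches F, and 15 semitones makes it F##5.
A minor tenth up from G4 gives Bb5.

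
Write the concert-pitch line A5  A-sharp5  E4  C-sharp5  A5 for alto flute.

Written C4 sounds as G3 on the alto flute, so concert pitches are written a perfect fourth up.
A5 becomes D6
A#5 becomes D#6
E4 becomes A4
C#5 becomes F#5
A5 becomes D6

D6 D#6 A4 F#5 D6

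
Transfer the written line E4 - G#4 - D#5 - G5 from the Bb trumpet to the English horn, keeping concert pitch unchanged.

A4 C#5 G#5 C6

First find concert pitch: the Bb trumpet sounds a major second below written, so E4 G#4 D#5 G5 sounds D4 F#4 C#5 F5.
Then write for English horn: it sounds a perfect fifth below written, so the part must be a perfect fifth above concert.
D4 → A4
F#4 → C#5
C#5 → G#5
F5 → C6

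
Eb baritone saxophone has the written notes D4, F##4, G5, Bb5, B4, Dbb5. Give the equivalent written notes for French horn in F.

First find concert pitch: the Eb baritone saxophone sounds a major thirteenth below written, so D4 F##4 G5 Bb5 B4 Dbb5 sounds F2 A#2 Bb3 Db4 D3 Fbb3.
Then write for French horn in F: it sounds a perfect fifth below written, so the part must be a perfect fifth above concert.
F2 → C3
A#2 → E#3
Bb3 → F4
Db4 → Ab4
D3 → A3
Fbb3 → Cbb4

C3 E#3 F4 Ab4 A3 Cbb4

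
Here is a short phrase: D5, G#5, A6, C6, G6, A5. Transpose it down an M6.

F4 B4 C6 Eb5 Bb5 C5

D5 becomes F4
G#5 becomes B4
A6 becomes C6
C6 becomes Eb5
G6 becomes Bb5
A5 becomes C5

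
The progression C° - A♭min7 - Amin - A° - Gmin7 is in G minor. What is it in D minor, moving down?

G° Ebmin7 Emin E° Dmin7

G minor down to D minor is a perfect fourth; each chord root moves by that interval while the quality stays the same.
C°: root C down a perfect fourth → G, giving G°.
A♭min7: root A♭ down a perfect fourth → Eb, giving Ebmin7.
Amin: root A down a perfect fourth → E, giving Emin.
A°: root A down a perfect fourth → E, giving E°.
Gmin7: root G down a perfect fourth → D, giving Dmin7.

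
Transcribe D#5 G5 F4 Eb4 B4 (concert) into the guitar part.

D#6 G6 F5 Eb5 B5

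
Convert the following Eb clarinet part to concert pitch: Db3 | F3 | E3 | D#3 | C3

Fb3 Ab3 G3 F#3 Eb3

The Eb clarinet sounds a minor third above written, so transpose each written note up a minor third.
Db3 → Fb3
F3 → Ab3
E3 → G3
D#3 → F#3
C3 → Eb3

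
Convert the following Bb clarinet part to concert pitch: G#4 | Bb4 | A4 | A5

F#4 Ab4 G4 G5

Written C4 on the Bb clarinet sounds as Bb3, a major second lower; apply that shift to every note.
G#4 to F#4
Bb4 to Ab4
A4 to G4
A5 to G5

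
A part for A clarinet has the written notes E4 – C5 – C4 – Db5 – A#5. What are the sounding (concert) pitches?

The A clarinet sounds a minor third below written, so transpose each written note down a minor third.
E4 to C#4
C5 to A4
C4 to A3
Db5 to Bb4
A#5 to F##5

C#4 A4 A3 Bb4 F##5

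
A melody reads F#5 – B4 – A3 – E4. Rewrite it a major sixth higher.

D#6 G#5 F#4 C#5

F#5: a sixth up reaches D, and 9 semitones makes it D#6.
B4: a sixth up reaches G, and 9 semitones makes it G#5.
A major sixth up from A3 gives F#4.
E4 up a major sixth is C#5.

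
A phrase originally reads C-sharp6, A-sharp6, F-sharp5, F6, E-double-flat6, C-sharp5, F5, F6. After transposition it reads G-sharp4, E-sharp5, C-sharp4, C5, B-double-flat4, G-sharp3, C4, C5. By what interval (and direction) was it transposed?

Take the first pair: C#6 → G#4. C to G spans 11 letter names, so the interval is some kind of eleventh.
G#4 to C#6 is 17 semitones, which makes it a perfect eleventh; the second version is lower, so the direction is down.
Checking another pair — F6 → C5 — gives the same interval.

down a perfect eleventh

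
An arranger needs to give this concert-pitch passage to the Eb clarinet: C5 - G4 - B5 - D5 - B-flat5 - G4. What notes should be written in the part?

The Eb clarinet sounds a minor third above written, so the written part must be a minor third below concert — transpose each note down.
C5 becomes A4
G4 becomes E4
B5 becomes G#5
D5 becomes B4
Bb5 becomes G5
G4 becomes E4

A4 E4 G#5 B4 G5 E4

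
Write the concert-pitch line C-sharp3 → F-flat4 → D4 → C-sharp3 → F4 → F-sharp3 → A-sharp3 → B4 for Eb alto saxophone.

The Eb alto saxophone sounds a major sixth below written, so the written part must be a major sixth above concert — transpose each note up.
C#3 gives A#3
Fb4 gives Db5
D4 gives B4
C#3 gives A#3
F4 gives D5
F#3 gives D#4
A#3 gives F##4
B4 gives G#5

A#3 Db5 B4 A#3 D5 D#4 F##4 G#5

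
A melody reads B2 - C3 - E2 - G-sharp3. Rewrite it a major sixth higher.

B2 up a major sixth is G#3.
C3: a sixth up reaches A, and 9 semitones makes it A3.
A major sixth up from E2 gives C#3.
G#3 up a major sixth is E#4.

G#3 A3 C#3 E#4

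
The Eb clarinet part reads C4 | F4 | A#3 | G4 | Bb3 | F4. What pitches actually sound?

Eb4 Ab4 C#4 Bb4 Db4 Ab4

The Eb clarinet sounds a minor third above written, so transpose each written note up a minor third.
C4 → Eb4
F4 → Ab4
A#3 → C#4
G4 → Bb4
Bb3 → Db4
F4 → Ab4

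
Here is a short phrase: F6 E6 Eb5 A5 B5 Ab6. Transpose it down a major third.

F6 gives Db6
E6 gives C6
Eb5 gives Cb5
A5 gives F5
B5 gives G5
Ab6 gives Fb6

Db6 C6 Cb5 F5 G5 Fb6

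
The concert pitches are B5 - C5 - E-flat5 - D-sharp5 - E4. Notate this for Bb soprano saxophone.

Written C4 sounds as Bb3 on the Bb soprano saxophone, so concert pitches are written a major second up.
B5 → C#6
C5 → D5
Eb5 → F5
D#5 → E#5
E4 → F#4

C#6 D5 F5 E#5 F#4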